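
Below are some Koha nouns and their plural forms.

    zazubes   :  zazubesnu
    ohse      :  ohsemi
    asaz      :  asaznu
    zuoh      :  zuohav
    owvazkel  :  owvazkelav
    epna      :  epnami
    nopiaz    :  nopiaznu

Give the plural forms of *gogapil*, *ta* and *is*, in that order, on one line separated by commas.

gogapilav, tami, isnu

The pattern is sibilance of the final sound: -nu when the stem ends in a sibilant (*zazubes*, *asaz*, *nopiaz*); -av when the stem ends in a non-sibilant consonant (*zuoh*, *owvazkel*); -mi when the stem ends in a vowel (*ohse*, *epna*).
*gogapil* — final sound /l/ (a non-sibilant consonant) → -av → *gogapilav*.
*ta* — final sound /a/ (a vowel) → -mi → *tami*.
*is*: final sound = /s/, a sibilant → -nu → *isnu*.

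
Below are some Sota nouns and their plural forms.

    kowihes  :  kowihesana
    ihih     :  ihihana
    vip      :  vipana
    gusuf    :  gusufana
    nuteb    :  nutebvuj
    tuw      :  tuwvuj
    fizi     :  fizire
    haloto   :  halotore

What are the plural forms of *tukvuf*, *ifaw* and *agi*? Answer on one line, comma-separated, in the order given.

tukvufana, ifawvuj, agire

The alternation tracks the final sound of the stem — -ana when the stem ends in a voiceless consonant (*kowihes*, *ihih*, *vip*, *gusuf*); -vuj when the stem ends in a voiced consonant (*nuteb*, *tuw*); -re when the stem ends in a vowel (*fizi*, *haloto*).
*tukvuf*: final sound = /f/, a voiceless consonant → -ana → *tukvufana*.
The final sound of *ifaw* is /w/, which is a voiced consonant, so the suffix is -vuj, giving *ifawvuj*.
Since the final sound of *agi* is /i/ (a vowel), it takes -re, giving *agire*.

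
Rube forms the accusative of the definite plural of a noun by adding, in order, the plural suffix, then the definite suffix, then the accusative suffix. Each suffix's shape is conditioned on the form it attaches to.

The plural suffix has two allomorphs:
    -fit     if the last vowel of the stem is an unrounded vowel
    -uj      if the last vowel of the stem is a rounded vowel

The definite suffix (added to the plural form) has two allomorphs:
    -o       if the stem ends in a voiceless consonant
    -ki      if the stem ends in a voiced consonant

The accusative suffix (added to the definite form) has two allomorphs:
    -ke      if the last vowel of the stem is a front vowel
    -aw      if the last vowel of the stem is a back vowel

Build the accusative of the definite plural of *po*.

poujkike

The last vowel of *po* is /o/, which is a rounded vowel, so the plural suffix is -uj, giving *pouj*.
The plural form *pouj*: final consonant = /j/, voiced → -ki → *poujki*.
The definite form *poujki* — last vowel /i/ (a front vowel) → -ke → *poujkike*.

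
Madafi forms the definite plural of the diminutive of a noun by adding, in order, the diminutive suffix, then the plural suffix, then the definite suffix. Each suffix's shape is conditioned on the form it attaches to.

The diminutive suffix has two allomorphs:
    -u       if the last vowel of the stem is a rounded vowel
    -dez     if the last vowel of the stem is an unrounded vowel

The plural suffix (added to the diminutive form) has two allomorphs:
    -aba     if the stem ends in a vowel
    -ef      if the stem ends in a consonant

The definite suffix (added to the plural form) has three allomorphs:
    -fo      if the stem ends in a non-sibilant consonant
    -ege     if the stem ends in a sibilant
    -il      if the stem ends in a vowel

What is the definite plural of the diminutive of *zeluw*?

The last vowel of *zeluw* is /u/, which is a rounded vowel, so the diminutive suffix is -u, giving *zeluwu*.
The final sound of the diminutive form *zeluwu* is /u/, which is a vowel, so the plural suffix is -aba, giving *zeluwuaba*.
The plural form *zeluwuaba* — final sound /a/ (a vowel) → -il → *zeluwuabail*.

zeluwuabail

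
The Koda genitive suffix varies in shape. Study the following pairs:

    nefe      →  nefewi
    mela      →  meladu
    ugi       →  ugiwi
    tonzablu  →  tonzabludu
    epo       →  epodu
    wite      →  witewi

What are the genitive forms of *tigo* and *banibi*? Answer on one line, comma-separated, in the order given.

The suffix is conditioned by the last vowel: -wi when the last vowel of the stem is a front vowel (*nefe*, *ugi*, *wite*); -du when the last vowel of the stem is a back vowel (*mela*, *tonzablu*, *epo*).
*tigo*: last vowel = /o/, a back vowel → -du → *tigodu*.
The last vowel of *banibi* is /i/, which is a front vowel, so the suffix is -wi, giving *banibiwi*.

tigodu, banibiwi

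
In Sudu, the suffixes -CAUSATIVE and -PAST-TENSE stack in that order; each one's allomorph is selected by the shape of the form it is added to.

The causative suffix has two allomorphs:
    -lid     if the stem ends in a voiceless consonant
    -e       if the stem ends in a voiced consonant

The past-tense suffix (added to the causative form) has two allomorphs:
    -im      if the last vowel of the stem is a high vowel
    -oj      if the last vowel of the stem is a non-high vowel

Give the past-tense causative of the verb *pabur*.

*pabur* — final consonant /r/ (voiced) → -e → *pabure*.
Since the last vowel of the causative form *pabure* is /e/ (a non-high vowel), it takes -oj, giving *pabureoj*.

pabureoj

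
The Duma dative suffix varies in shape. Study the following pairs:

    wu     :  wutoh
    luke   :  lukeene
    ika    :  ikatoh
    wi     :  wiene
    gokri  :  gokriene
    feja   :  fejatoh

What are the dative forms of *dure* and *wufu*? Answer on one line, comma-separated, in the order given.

The suffix is conditioned by the last vowel: -ene when the last vowel of the stem is a front vowel (*luke*, *wi*, *gokri*); -toh when the last vowel of the stem is a back vowel (*wu*, *ika*, *feja*).
*dure* — last vowel /e/ (a front vowel) → -ene → *dureene*.
*wufu*: last vowel = /u/, a back vowel → -toh → *wufutoh*.

dureene, wufutoh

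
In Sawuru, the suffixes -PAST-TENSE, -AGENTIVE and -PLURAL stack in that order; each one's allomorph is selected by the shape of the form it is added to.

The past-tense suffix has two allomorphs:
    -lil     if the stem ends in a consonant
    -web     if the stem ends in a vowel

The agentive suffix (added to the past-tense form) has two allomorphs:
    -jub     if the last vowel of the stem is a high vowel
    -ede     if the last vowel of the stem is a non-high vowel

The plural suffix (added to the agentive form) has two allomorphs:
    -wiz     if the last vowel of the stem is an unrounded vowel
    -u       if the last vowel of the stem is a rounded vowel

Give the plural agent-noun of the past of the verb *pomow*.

pomowliljubu

*pomow* — final sound /w/ (a consonant) → -lil → *pomowlil*.
Since the last vowel of the past-tense form *pomowlil* is /i/ (a high vowel), it takes -jub, giving *pomowliljub*.
Since the last vowel of the agentive form *pomowliljub* is /u/ (a rounded vowel), it takes -u, giving *pomowliljubu*.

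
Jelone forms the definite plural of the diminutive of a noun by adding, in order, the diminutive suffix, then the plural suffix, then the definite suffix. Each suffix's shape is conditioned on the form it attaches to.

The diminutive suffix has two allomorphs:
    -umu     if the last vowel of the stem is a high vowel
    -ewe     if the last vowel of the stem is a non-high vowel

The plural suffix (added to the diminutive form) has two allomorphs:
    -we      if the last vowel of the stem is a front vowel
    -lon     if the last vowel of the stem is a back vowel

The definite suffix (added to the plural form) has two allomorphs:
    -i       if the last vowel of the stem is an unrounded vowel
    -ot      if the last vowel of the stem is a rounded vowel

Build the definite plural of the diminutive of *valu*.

*valu*: last vowel = /u/, a high vowel → -umu → *valuumu*.
The last vowel of the diminutive form *valuumu* is /u/, which is a back vowel, so the plural suffix is -lon, giving *valuumulon*.
The last vowel of the plural form *valuumulon* is /o/, which is a rounded vowel, so the definite suffix is -ot, giving *valuumulonot*.

valuumulonot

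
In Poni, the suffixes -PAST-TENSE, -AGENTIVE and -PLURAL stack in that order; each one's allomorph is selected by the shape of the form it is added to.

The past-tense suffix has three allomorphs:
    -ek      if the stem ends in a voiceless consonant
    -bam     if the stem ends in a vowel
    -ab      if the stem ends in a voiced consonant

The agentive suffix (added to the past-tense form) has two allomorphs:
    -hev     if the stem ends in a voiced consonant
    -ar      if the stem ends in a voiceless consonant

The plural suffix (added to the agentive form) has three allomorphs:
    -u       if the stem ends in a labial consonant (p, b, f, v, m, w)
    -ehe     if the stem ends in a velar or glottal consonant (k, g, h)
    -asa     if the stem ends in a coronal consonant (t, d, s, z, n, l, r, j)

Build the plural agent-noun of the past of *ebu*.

*ebu* — final sound /u/ (a vowel) → -bam → *ebubam*.
The final consonant of the past-tense form *ebubam* is /m/, which is voiced, so the agentive suffix is -hev, giving *ebubamhev*.
The agentive form *ebubamhev* — final consonant /v/ (labial) → -u → *ebubamhevu*.

ebubamhevu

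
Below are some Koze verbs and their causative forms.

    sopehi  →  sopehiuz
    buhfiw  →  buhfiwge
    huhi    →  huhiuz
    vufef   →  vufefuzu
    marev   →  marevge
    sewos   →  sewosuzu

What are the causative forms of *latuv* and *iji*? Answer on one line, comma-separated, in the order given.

latuvge, ijiuz

The pattern is voicing of the final sound: -uzu when the stem ends in a voiceless consonant (*vufef*, *sewos*); -ge when the stem ends in a voiced consonant (*buhfiw*, *marev*); -uz when the stem ends in a vowel (*sopehi*, *huhi*).
*latuv*: final sound = /v/, a voiced consonant → -ge → *latuvge*.
Since the final sound of *iji* is /i/ (a vowel), it takes -uz, giving *ijiuz*.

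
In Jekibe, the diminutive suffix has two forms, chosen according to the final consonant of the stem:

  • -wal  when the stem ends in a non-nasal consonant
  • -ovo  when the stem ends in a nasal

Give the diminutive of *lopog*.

*lopog*: final consonant = /g/, non-nasal → -wal → *lopogwal*.

lopogwal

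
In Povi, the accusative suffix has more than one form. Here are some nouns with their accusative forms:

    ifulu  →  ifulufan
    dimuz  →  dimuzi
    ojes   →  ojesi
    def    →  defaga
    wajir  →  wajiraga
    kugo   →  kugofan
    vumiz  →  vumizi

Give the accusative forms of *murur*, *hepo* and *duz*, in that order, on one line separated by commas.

mururaga, hepofan, duzi

The suffix is conditioned by the final sound: -i when the stem ends in a sibilant (*dimuz*, *ojes*, *vumiz*); -aga when the stem ends in a non-sibilant consonant (*def*, *wajir*); -fan when the stem ends in a vowel (*ifulu*, *kugo*).
*murur*: final sound = /r/, a non-sibilant consonant → -aga → *mururaga*.
*hepo*: final sound = /o/, a vowel → -fan → *hepofan*.
Since the final sound of *duz* is /z/ (a sibilant), it takes -i, giving *duzi*.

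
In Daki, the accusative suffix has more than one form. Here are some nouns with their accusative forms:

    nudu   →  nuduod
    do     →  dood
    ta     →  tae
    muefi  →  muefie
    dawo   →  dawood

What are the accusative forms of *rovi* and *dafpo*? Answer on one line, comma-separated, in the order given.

rovie, dafpood

The suffix is conditioned by the last vowel: -od when the last vowel of the stem is a rounded vowel (*nudu*, *do*, *dawo*); -e when the last vowel of the stem is an unrounded vowel (*ta*, *muefi*).
Since the last vowel of *rovi* is /i/ (an unrounded vowel), it takes -e, giving *rovie*.
Since the last vowel of *dafpo* is /o/ (a rounded vowel), it takes -od, giving *dafpood*.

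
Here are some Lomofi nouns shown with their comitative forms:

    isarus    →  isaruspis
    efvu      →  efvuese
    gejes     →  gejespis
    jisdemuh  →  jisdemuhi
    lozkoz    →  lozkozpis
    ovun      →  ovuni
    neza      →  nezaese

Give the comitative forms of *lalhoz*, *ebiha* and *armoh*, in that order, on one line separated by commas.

lalhozpis, ebihaese, armohi

The suffix is conditioned by the final sound: -pis when the stem ends in a sibilant (*isarus*, *gejes*, *lozkoz*); -i when the stem ends in a non-sibilant consonant (*jisdemuh*, *ovun*); -ese when the stem ends in a vowel (*efvu*, *neza*).
Since the final sound of *lalhoz* is /z/ (a sibilant), it takes -pis, giving *lalhozpis*.
The final sound of *ebiha* is /a/, which is a vowel, so the suffix is -ese, giving *ebihaese*.
*armoh* — final sound /h/ (a non-sibilant consonant) → -i → *armohi*.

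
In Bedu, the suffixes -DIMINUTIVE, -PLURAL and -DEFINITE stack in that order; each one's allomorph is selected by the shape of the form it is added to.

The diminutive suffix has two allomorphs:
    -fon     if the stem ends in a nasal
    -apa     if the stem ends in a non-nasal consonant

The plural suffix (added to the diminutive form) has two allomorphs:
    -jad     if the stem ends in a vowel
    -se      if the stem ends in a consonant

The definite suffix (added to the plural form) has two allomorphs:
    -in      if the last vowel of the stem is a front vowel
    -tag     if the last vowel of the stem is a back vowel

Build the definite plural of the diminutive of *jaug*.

Since the final consonant of *jaug* is /g/ (non-nasal), it takes -apa, giving *jaugapa*.
The diminutive form *jaugapa*: final sound = /a/, a vowel → -jad → *jaugapajad*.
Since the last vowel of the plural form *jaugapajad* is /a/ (a back vowel), it takes -tag, giving *jaugapajadtag*.

jaugapajadtag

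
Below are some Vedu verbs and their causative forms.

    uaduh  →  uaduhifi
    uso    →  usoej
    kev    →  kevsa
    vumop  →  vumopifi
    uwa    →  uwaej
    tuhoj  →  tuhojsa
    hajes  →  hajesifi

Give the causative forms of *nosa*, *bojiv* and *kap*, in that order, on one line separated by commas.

The suffix is conditioned by the final sound: -ifi when the stem ends in a voiceless consonant (*uaduh*, *vumop*, *hajes*); -sa when the stem ends in a voiced consonant (*kev*, *tuhoj*); -ej when the stem ends in a vowel (*uso*, *uwa*).
Since the final sound of *nosa* is /a/ (a vowel), it takes -ej, giving *nosaej*.
Since the final sound of *bojiv* is /v/ (a voiced consonant), it takes -sa, giving *bojivsa*.
*kap*: final sound = /p/, a voiceless consonant → -ifi → *kapifi*.

nosaej, bojivsa, kapifi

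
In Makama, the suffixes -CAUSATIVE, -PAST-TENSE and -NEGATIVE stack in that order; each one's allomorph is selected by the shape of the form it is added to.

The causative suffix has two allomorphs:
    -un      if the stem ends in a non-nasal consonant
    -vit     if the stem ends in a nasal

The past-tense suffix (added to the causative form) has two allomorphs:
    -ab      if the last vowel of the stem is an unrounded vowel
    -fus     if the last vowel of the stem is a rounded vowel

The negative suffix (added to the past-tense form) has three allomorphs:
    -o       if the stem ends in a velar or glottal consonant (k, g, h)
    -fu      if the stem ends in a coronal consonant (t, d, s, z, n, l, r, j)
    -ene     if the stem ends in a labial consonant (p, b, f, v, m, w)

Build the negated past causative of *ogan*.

oganvitabene

*ogan* — final consonant /n/ (a nasal) → -vit → *oganvit*.
Since the last vowel of the causative form *oganvit* is /i/ (an unrounded vowel), it takes -ab, giving *oganvitab*.
Since the final consonant of the past-tense form *oganvitab* is /b/ (labial), it takes -ene, giving *oganvitabene*.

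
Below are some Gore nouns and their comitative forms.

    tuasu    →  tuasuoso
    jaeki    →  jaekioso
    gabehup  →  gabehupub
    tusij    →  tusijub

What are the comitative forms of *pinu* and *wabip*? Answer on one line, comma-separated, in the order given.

The suffix is conditioned by the final sound: -ub when the stem ends in a consonant (*gabehup*, *tusij*); -oso when the stem ends in a vowel (*tuasu*, *jaeki*).
*pinu*: final sound = /u/, a vowel → -oso → *pinuoso*.
Since the final sound of *wabip* is /p/ (a consonant), it takes -ub, giving *wabipub*.

pinuoso, wabipub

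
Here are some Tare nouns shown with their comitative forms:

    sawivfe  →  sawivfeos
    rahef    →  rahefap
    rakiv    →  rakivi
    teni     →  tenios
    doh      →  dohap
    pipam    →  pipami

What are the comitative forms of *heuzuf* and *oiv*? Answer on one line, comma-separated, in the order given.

heuzufap, oivi

Looking at the final sound of each stem: -ap when the stem ends in a voiceless consonant (*rahef*, *doh*); -i when the stem ends in a voiced consonant (*rakiv*, *pipam*); -os when the stem ends in a vowel (*sawivfe*, *teni*).
The final sound of *heuzuf* is /f/, which is a voiceless consonant, so the suffix is -ap, giving *heuzufap*.
The final sound of *oiv* is /v/, which is a voiced consonant, so the suffix is -i, giving *oivi*.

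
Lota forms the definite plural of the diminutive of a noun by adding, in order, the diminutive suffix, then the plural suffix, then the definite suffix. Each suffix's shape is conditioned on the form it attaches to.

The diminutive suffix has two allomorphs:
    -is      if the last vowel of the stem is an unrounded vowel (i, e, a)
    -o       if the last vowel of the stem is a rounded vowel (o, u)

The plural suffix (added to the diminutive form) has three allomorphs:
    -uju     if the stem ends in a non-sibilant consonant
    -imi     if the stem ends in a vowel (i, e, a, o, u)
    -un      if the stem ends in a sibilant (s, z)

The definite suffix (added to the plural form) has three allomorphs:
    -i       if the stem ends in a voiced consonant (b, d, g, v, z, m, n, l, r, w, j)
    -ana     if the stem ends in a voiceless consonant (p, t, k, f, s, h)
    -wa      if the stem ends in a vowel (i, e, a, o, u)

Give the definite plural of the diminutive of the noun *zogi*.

zogiisuni

*zogi* — last vowel /i/ (an unrounded vowel) → -is → *zogiis*.
Since the final sound of the diminutive form *zogiis* is /s/ (a sibilant), it takes -un, giving *zogiisun*.
Since the final sound of the plural form *zogiisun* is /n/ (a voiced consonant), it takes -i, giving *zogiisuni*.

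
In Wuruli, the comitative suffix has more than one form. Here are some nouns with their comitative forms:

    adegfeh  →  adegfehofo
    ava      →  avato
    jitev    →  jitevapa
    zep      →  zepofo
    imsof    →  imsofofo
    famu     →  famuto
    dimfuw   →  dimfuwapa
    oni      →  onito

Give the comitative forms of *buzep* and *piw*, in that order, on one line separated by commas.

buzepofo, piwapa

The suffix is conditioned by the final sound: -ofo when the stem ends in a voiceless consonant (*adegfeh*, *zep*, *imsof*); -apa when the stem ends in a voiced consonant (*jitev*, *dimfuw*); -to when the stem ends in a vowel (*ava*, *famu*, *oni*).
Since the final sound of *buzep* is /p/ (a voiceless consonant), it takes -ofo, giving *buzepofo*.
*piw*: final sound = /w/, a voiced consonant → -apa → *piwapa*.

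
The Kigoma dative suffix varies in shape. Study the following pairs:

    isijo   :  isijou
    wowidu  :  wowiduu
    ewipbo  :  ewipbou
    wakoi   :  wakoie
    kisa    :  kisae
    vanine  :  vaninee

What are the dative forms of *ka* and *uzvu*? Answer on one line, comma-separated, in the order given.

kae, uzvuu

The alternation tracks the last vowel of the stem — -u when the last vowel of the stem is a rounded vowel (*isijo*, *wowidu*, *ewipbo*); -e when the last vowel of the stem is an unrounded vowel (*wakoi*, *kisa*, *vanine*).
Since the last vowel of *ka* is /a/ (an unrounded vowel), it takes -e, giving *kae*.
*uzvu*: last vowel = /u/, a rounded vowel → -u → *uzvuu*.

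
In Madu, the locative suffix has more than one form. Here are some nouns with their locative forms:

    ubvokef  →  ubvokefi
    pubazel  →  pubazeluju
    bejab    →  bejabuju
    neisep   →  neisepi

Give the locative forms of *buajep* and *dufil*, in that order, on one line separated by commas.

Looking at the final consonant of each stem: -i when the stem ends in a voiceless consonant (*ubvokef*, *neisep*); -uju when the stem ends in a voiced consonant (*pubazel*, *bejab*).
*buajep* — final consonant /p/ (voiceless) → -i → *buajepi*.
*dufil* — final consonant /l/ (voiced) → -uju → *dufiluju*.

buajepi, dufiluju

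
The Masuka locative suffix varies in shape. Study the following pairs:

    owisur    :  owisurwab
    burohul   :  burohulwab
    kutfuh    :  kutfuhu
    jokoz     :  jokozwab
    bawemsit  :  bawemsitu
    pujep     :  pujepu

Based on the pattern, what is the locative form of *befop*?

befopu

The suffix is conditioned by the final consonant: -u when the stem ends in a voiceless consonant (*kutfuh*, *bawemsit*, *pujep*); -wab when the stem ends in a voiced consonant (*owisur*, *burohul*, *jokoz*).
*befop*: final consonant = /p/, voiceless → -u → *befopu*.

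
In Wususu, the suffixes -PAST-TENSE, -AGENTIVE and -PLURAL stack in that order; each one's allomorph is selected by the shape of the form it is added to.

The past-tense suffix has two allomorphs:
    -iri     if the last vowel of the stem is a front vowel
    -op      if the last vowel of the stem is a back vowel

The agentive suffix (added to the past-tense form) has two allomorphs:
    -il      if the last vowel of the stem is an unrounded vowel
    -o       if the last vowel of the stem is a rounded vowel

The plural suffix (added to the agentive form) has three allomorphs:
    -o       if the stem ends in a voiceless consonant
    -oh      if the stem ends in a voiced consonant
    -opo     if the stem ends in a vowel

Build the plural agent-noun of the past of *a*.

Since the last vowel of *a* is /a/ (a back vowel), it takes -op, giving *aop*.
The last vowel of the past-tense form *aop* is /o/, which is a rounded vowel, so the agentive suffix is -o, giving *aopo*.
The agentive form *aopo*: final sound = /o/, a vowel → -opo → *aopoopo*.

aopoopo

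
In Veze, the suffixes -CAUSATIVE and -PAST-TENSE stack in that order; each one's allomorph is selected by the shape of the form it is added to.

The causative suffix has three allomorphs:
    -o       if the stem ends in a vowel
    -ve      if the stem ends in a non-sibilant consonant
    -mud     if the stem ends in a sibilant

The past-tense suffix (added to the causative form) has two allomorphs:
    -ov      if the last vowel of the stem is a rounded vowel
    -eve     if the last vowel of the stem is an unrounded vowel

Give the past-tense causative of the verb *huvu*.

*huvu* — final sound /u/ (a vowel) → -o → *huvuo*.
Since the last vowel of the causative form *huvuo* is /o/ (a rounded vowel), it takes -ov, giving *huvuoov*.

huvuoov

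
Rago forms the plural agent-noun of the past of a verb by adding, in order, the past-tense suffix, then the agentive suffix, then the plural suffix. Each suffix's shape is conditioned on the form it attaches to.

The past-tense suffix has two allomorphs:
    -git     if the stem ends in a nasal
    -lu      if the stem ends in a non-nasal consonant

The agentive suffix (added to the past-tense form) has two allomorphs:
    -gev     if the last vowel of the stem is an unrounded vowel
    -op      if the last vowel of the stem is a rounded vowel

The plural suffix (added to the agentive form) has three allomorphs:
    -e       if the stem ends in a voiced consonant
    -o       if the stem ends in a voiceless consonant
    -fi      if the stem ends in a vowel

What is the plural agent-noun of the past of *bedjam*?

*bedjam*: final consonant = /m/, a nasal → -git → *bedjamgit*.
The past-tense form *bedjamgit* — last vowel /i/ (an unrounded vowel) → -gev → *bedjamgitgev*.
Since the final sound of the agentive form *bedjamgitgev* is /v/ (a voiced consonant), it takes -e, giving *bedjamgitgeve*.

bedjamgitgeve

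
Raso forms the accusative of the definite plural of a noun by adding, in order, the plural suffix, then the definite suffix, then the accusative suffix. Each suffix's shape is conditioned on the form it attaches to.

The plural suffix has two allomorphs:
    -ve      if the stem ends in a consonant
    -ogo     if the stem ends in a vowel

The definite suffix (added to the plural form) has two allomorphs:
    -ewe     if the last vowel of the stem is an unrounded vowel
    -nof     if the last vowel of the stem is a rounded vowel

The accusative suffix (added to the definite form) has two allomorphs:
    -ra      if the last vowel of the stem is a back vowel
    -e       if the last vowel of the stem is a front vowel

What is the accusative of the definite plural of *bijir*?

*bijir* — final sound /r/ (a consonant) → -ve → *bijirve*.
Since the last vowel of the plural form *bijirve* is /e/ (an unrounded vowel), it takes -ewe, giving *bijirveewe*.
The last vowel of the definite form *bijirveewe* is /e/, which is a front vowel, so the accusative suffix is -e, giving *bijirveewee*.

bijirveewee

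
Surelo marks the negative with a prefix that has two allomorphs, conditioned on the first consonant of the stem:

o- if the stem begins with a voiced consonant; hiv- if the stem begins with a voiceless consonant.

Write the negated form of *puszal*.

hivpuszal

*puszal*: first consonant = /p/, voiceless → hiv- → *hivpuszal*.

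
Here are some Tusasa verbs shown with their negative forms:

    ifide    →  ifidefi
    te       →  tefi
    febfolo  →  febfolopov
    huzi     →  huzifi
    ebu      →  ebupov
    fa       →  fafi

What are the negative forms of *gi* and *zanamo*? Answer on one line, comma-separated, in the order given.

The alternation tracks the last vowel of the stem — -pov when the last vowel of the stem is a rounded vowel (*febfolo*, *ebu*); -fi when the last vowel of the stem is an unrounded vowel (*ifide*, *te*, *huzi*, *fa*).
*gi*: last vowel = /i/, an unrounded vowel → -fi → *gifi*.
The last vowel of *zanamo* is /o/, which is a rounded vowel, so the suffix is -pov, giving *zanamopov*.

gifi, zanamopov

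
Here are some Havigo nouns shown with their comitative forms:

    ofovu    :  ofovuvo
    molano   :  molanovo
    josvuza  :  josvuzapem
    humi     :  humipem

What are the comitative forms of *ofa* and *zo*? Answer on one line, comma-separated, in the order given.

The suffix is conditioned by the last vowel: -vo when the last vowel of the stem is a rounded vowel (*ofovu*, *molano*); -pem when the last vowel of the stem is an unrounded vowel (*josvuza*, *humi*).
*ofa*: last vowel = /a/, an unrounded vowel → -pem → *ofapem*.
The last vowel of *zo* is /o/, which is a rounded vowel, so the suffix is -vo, giving *zovo*.

ofapem, zovo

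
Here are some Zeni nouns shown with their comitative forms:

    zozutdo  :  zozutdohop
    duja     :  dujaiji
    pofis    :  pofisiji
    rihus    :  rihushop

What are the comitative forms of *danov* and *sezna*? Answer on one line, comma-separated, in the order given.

danovhop, seznaiji

Looking at the last vowel of each stem: -hop when the last vowel of the stem is a rounded vowel (*zozutdo*, *rihus*); -iji when the last vowel of the stem is an unrounded vowel (*duja*, *pofis*).
*danov*: last vowel = /o/, a rounded vowel → -hop → *danovhop*.
*sezna*: last vowel = /a/, an unrounded vowel → -iji → *seznaiji*.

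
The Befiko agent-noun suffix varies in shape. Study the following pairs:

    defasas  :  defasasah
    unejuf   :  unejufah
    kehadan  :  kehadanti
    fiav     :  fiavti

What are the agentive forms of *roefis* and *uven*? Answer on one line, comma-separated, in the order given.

roefisah, uventi

Looking at the final consonant of each stem: -ah when the stem ends in a voiceless consonant (*defasas*, *unejuf*); -ti when the stem ends in a voiced consonant (*kehadan*, *fiav*).
The final consonant of *roefis* is /s/, which is voiceless, so the suffix is -ah, giving *roefisah*.
The final consonant of *uven* is /n/, which is voiced, so the suffix is -ti, giving *uventi*.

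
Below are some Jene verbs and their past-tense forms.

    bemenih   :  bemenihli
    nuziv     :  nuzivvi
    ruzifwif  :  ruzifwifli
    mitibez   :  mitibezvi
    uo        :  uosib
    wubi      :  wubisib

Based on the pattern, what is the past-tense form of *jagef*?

jagefli

The pattern is voicing of the final sound: -li when the stem ends in a voiceless consonant (*bemenih*, *ruzifwif*); -vi when the stem ends in a voiced consonant (*nuziv*, *mitibez*); -sib when the stem ends in a vowel (*uo*, *wubi*).
The final sound of *jagef* is /f/, which is a voiceless consonant, so the suffix is -li, giving *jagefli*.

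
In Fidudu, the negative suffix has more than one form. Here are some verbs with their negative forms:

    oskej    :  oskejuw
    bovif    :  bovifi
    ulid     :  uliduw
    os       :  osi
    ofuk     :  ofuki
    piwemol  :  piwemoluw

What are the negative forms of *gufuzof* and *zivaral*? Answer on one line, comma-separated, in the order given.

gufuzofi, zivaraluw

The alternation tracks the final consonant of the stem — -i when the stem ends in a voiceless consonant (*bovif*, *os*, *ofuk*); -uw when the stem ends in a voiced consonant (*oskej*, *ulid*, *piwemol*).
*gufuzof*: final consonant = /f/, voiceless → -i → *gufuzofi*.
Since the final consonant of *zivaral* is /l/ (voiced), it takes -uw, giving *zivaraluw*.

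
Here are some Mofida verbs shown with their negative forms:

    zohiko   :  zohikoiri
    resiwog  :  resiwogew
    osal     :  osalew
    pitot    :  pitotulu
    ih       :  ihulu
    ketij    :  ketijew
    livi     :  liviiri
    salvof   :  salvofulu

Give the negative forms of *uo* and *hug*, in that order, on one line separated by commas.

The suffix is conditioned by the final sound: -ulu when the stem ends in a voiceless consonant (*pitot*, *ih*, *salvof*); -ew when the stem ends in a voiced consonant (*resiwog*, *osal*, *ketij*); -iri when the stem ends in a vowel (*zohiko*, *livi*).
Since the final sound of *uo* is /o/ (a vowel), it takes -iri, giving *uoiri*.
*hug*: final sound = /g/, a voiced consonant → -ew → *hugew*.

uoiri, hugew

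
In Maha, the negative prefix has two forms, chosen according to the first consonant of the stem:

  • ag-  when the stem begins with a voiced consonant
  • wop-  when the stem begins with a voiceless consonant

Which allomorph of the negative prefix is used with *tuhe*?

wop-

Since the first consonant of *tuhe* is /t/ (voiceless), it takes wop-.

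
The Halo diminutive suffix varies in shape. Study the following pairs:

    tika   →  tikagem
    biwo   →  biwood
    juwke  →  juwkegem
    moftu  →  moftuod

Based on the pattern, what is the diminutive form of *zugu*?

The suffix is conditioned by the last vowel: -od when the last vowel of the stem is a rounded vowel (*biwo*, *moftu*); -gem when the last vowel of the stem is an unrounded vowel (*tika*, *juwke*).
The last vowel of *zugu* is /u/, which is a rounded vowel, so the suffix is -od, giving *zuguod*.

zuguod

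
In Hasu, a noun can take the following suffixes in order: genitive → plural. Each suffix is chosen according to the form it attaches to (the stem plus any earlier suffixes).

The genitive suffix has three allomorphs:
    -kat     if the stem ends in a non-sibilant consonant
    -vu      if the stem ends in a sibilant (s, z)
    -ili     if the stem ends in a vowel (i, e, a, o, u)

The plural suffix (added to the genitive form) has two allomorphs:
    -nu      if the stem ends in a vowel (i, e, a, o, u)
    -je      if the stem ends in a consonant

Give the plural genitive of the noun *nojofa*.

nojofailinu

Since the final sound of *nojofa* is /a/ (a vowel), it takes -ili, giving *nojofaili*.
Since the final sound of the genitive form *nojofaili* is /i/ (a vowel), it takes -nu, giving *nojofailinu*.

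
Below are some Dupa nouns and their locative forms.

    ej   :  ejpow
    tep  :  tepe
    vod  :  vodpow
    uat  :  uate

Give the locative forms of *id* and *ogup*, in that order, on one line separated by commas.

idpow, ogupe

Looking at the final consonant of each stem: -e when the stem ends in a voiceless consonant (*tep*, *uat*); -pow when the stem ends in a voiced consonant (*ej*, *vod*).
Since the final consonant of *id* is /d/ (voiced), it takes -pow, giving *idpow*.
*ogup*: final consonant = /p/, voiceless → -e → *ogupe*.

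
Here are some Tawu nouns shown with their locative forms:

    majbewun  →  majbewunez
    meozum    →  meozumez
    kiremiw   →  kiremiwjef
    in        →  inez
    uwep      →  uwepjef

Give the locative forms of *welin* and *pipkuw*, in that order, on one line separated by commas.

welinez, pipkuwjef

The alternation tracks the final consonant of the stem — -ez when the stem ends in a nasal (*majbewun*, *meozum*, *in*); -jef when the stem ends in a non-nasal consonant (*kiremiw*, *uwep*).
*welin*: final consonant = /n/, a nasal → -ez → *welinez*.
Since the final consonant of *pipkuw* is /w/ (non-nasal), it takes -jef, giving *pipkuwjef*.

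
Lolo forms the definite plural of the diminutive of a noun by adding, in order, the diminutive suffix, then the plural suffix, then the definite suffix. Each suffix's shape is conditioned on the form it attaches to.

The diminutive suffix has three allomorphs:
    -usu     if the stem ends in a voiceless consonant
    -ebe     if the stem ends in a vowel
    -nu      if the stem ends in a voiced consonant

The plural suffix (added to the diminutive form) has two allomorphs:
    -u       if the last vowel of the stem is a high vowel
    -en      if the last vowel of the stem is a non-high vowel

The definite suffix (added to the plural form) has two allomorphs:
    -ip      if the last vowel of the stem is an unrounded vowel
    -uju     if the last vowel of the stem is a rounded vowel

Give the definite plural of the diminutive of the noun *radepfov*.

radepfovnuuuju

*radepfov*: final sound = /v/, a voiced consonant → -nu → *radepfovnu*.
The diminutive form *radepfovnu*: last vowel = /u/, a high vowel → -u → *radepfovnuu*.
The last vowel of the plural form *radepfovnuu* is /u/, which is a rounded vowel, so the definite suffix is -uju, giving *radepfovnuuuju*.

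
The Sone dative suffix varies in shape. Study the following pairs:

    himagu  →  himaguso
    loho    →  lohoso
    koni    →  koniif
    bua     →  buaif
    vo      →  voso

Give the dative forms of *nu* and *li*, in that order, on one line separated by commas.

Looking at the last vowel of each stem: -so when the last vowel of the stem is a rounded vowel (*himagu*, *loho*, *vo*); -if when the last vowel of the stem is an unrounded vowel (*koni*, *bua*).
*nu* — last vowel /u/ (a rounded vowel) → -so → *nuso*.
*li* — last vowel /i/ (an unrounded vowel) → -if → *liif*.

nuso, liif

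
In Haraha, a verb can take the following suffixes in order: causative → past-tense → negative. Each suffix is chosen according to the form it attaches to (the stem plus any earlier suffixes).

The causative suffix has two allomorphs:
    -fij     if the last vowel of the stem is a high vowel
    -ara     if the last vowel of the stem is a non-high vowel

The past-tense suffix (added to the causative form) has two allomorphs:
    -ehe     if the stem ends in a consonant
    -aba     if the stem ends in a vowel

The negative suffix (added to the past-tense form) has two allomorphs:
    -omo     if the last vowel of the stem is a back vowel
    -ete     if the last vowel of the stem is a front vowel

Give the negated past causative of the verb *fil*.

filfijeheete

Since the last vowel of *fil* is /i/ (a high vowel), it takes -fij, giving *filfij*.
The causative form *filfij*: final sound = /j/, a consonant → -ehe → *filfijehe*.
Since the last vowel of the past-tense form *filfijehe* is /e/ (a front vowel), it takes -ete, giving *filfijeheete*.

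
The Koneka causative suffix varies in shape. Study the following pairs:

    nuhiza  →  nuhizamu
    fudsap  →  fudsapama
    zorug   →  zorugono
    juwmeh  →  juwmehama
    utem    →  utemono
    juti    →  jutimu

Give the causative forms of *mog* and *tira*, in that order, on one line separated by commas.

The pattern is voicing of the final sound: -ama when the stem ends in a voiceless consonant (*fudsap*, *juwmeh*); -ono when the stem ends in a voiced consonant (*zorug*, *utem*); -mu when the stem ends in a vowel (*nuhiza*, *juti*).
*mog* — final sound /g/ (a voiced consonant) → -ono → *mogono*.
The final sound of *tira* is /a/, which is a vowel, so the suffix is -mu, giving *tiramu*.

mogono, tiramu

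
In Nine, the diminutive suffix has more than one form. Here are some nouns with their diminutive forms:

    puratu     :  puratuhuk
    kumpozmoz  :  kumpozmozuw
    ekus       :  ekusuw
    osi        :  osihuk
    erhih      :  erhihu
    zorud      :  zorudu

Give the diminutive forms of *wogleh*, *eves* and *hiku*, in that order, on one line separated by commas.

The alternation tracks the final sound of the stem — -uw when the stem ends in a sibilant (*kumpozmoz*, *ekus*); -u when the stem ends in a non-sibilant consonant (*erhih*, *zorud*); -huk when the stem ends in a vowel (*puratu*, *osi*).
*wogleh*: final sound = /h/, a non-sibilant consonant → -u → *woglehu*.
*eves*: final sound = /s/, a sibilant → -uw → *evesuw*.
*hiku*: final sound = /u/, a vowel → -huk → *hikuhuk*.

woglehu, evesuw, hikuhuk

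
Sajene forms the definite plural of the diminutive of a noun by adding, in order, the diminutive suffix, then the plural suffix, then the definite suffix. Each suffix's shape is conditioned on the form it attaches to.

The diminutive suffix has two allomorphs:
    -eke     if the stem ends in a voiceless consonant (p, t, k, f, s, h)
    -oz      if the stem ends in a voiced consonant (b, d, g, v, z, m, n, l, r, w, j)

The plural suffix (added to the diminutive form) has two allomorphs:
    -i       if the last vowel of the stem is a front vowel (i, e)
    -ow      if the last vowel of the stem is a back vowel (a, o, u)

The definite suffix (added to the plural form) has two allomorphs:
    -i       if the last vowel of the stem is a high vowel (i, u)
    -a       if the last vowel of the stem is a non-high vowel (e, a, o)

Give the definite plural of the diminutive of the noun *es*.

esekeii

Since the final consonant of *es* is /s/ (voiceless), it takes -eke, giving *eseke*.
Since the last vowel of the diminutive form *eseke* is /e/ (a front vowel), it takes -i, giving *esekei*.
The plural form *esekei* — last vowel /i/ (a high vowel) → -i → *esekeii*.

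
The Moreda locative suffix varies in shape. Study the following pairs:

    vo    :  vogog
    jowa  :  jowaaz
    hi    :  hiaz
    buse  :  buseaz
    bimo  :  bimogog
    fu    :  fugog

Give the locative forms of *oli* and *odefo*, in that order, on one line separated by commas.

The suffix is conditioned by the last vowel: -gog when the last vowel of the stem is a rounded vowel (*vo*, *bimo*, *fu*); -az when the last vowel of the stem is an unrounded vowel (*jowa*, *hi*, *buse*).
The last vowel of *oli* is /i/, which is an unrounded vowel, so the suffix is -az, giving *oliaz*.
Since the last vowel of *odefo* is /o/ (a rounded vowel), it takes -gog, giving *odefogog*.

oliaz, odefogog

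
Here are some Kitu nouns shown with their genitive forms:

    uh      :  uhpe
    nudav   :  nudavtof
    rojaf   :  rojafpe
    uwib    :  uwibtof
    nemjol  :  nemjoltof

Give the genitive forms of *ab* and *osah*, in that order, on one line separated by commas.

abtof, osahpe

The suffix is conditioned by the final consonant: -pe when the stem ends in a voiceless consonant (*uh*, *rojaf*); -tof when the stem ends in a voiced consonant (*nudav*, *uwib*, *nemjol*).
*ab*: final consonant = /b/, voiced → -tof → *abtof*.
Since the final consonant of *osah* is /h/ (voiceless), it takes -pe, giving *osahpe*.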